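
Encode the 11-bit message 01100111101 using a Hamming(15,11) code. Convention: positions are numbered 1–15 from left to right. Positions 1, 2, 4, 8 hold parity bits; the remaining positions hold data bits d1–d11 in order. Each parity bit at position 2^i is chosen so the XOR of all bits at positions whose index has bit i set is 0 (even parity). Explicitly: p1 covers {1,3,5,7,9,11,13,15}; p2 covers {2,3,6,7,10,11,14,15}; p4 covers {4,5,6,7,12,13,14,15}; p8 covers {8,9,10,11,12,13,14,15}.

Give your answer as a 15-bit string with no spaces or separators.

000111010111101

Place data at non-parity positions: p1 p2 0 p4 1 1 0 p8 0 1 1 1 1 0 1
p1 (pos 1,3,5,7,9,11,13,15): XOR of data positions = 0⊕1⊕0⊕0⊕1⊕1⊕1 = 0
p2 (pos 2,3,6,7,10,11,14,15): XOR of data positions = 0⊕1⊕0⊕1⊕1⊕0⊕1 = 0
p4 (pos 4,5,6,7,12,13,14,15): XOR of data positions = 1⊕1⊕0⊕1⊕1⊕0⊕1 = 1
p8 (pos 8,9,10,11,12,13,14,15): XOR of data positions = 0⊕1⊕1⊕1⊕1⊕0⊕1 = 1
Codeword: 000111010111101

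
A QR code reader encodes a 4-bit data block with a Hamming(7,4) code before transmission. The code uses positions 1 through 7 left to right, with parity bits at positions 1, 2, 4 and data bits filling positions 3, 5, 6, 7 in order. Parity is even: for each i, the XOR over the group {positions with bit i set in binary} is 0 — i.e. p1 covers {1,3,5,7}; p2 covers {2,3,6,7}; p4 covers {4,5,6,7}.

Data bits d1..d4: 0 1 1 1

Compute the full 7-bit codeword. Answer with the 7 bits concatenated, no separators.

Place data at non-parity positions: p1 p2 0 p4 1 1 1
p1 (pos 1,3,5,7): XOR of data positions = 0⊕1⊕1 = 0
p2 (pos 2,3,6,7): XOR of data positions = 0⊕1⊕1 = 0
p4 (pos 4,5,6,7): XOR of data positions = 1⊕1⊕1 = 1
Codeword: 0001111

0001111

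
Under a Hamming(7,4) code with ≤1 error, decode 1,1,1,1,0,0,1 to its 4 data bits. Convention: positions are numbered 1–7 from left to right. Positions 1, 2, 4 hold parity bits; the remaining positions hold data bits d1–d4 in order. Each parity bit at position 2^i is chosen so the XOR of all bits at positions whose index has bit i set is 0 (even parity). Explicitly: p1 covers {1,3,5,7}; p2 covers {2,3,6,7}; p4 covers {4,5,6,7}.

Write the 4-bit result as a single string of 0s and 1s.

0001

s1 (pos 1,3,5,7): 1⊕1⊕0⊕1 = 1
s2 (pos 2,3,6,7): 1⊕1⊕0⊕1 = 1
s4 (pos 4,5,6,7): 1⊕0⊕0⊕1 = 0
Syndrome s4…s1 = 011 → error at position 3.
Flip position 3: 1111001 → 1101001
Read data bits from positions 3,5,6,7: 0001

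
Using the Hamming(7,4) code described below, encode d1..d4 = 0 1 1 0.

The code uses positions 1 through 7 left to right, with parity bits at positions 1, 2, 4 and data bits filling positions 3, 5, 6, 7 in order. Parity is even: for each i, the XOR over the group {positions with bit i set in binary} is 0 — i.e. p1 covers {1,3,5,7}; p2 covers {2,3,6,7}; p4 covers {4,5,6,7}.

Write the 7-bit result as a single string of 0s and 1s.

1100110

Place data at non-parity positions: p1 p2 0 p4 1 1 0
p1 (pos 1,3,5,7): XOR of data positions = 0⊕1⊕0 = 1
p2 (pos 2,3,6,7): XOR of data positions = 0⊕1⊕0 = 1
p4 (pos 4,5,6,7): XOR of data positions = 1⊕1⊕0 = 0
Codeword: 1100110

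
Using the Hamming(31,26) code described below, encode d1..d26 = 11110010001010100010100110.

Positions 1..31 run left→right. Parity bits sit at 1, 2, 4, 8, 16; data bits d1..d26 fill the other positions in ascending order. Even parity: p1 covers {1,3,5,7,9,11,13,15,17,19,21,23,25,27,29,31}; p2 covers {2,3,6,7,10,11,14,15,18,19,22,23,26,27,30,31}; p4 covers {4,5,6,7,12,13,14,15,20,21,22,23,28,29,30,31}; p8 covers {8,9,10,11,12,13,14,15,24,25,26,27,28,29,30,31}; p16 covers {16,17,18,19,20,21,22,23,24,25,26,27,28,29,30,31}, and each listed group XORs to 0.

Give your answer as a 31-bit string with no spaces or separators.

Place data at non-parity positions: p1 p2 1 p4 1 1 1 p8 0 0 1 0 0 0 1 p16 0 1 0 1 0 0 0 1 0 1 0 0 1 1 0
p1 (pos 1,3,5,7,9,11,13,15,17,19,21,23,25,27,29,31): XOR of data positions = 1⊕1⊕1⊕0⊕1⊕0⊕1⊕0⊕0⊕0⊕0⊕0⊕0⊕1⊕0 = 0
p2 (pos 2,3,6,7,10,11,14,15,18,19,22,23,26,27,30,31): XOR of data positions = 1⊕1⊕1⊕0⊕1⊕0⊕1⊕1⊕0⊕0⊕0⊕1⊕0⊕1⊕0 = 0
p4 (pos 4,5,6,7,12,13,14,15,20,21,22,23,28,29,30,31): XOR of data positions = 1⊕1⊕1⊕0⊕0⊕0⊕1⊕1⊕0⊕0⊕0⊕0⊕1⊕1⊕0 = 1
p8 (pos 8,9,10,11,12,13,14,15,24,25,26,27,28,29,30,31): XOR of data positions = 0⊕0⊕1⊕0⊕0⊕0⊕1⊕1⊕0⊕1⊕0⊕0⊕1⊕1⊕0 = 0
p16 (pos 16,17,18,19,20,21,22,23,24,25,26,27,28,29,30,31): XOR of data positions = 0⊕1⊕0⊕1⊕0⊕0⊕0⊕1⊕0⊕1⊕0⊕0⊕1⊕1⊕0 = 0
Codeword: 0011111000100010010100010100110

0011111000100010010100010100110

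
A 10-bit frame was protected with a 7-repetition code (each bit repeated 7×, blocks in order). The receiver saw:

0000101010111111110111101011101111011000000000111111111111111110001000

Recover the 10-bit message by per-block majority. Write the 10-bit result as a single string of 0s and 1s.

0111100110

Block 1 (0000101): 2 ones → 0
Block 2 (0101111): 5 ones → 1
Block 3 (1111011): 6 ones → 1
Block 4 (1101011): 5 ones → 1
Block 5 (1011110): 5 ones → 1
Block 6 (1100000): 2 ones → 0
Block 7 (0000111): 3 ones → 0
Block 8 (1111111): 7 ones → 1
Block 9 (1111111): 7 ones → 1
Block 10 (0001000): 1 one → 0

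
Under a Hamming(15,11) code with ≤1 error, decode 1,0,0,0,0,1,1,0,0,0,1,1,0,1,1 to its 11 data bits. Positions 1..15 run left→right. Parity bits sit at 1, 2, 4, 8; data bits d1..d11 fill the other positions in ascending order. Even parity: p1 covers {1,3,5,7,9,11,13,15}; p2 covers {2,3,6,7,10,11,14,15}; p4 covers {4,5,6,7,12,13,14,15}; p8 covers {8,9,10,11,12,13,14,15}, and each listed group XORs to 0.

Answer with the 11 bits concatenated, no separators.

00010011011

s1 (pos 1,3,5,7,9,11,13,15): 1⊕0⊕0⊕1⊕0⊕1⊕0⊕1 = 0
s2 (pos 2,3,6,7,10,11,14,15): 0⊕0⊕1⊕1⊕0⊕1⊕1⊕1 = 1
s4 (pos 4,5,6,7,12,13,14,15): 0⊕0⊕1⊕1⊕1⊕0⊕1⊕1 = 1
s8 (pos 8,9,10,11,12,13,14,15): 0⊕0⊕0⊕1⊕1⊕0⊕1⊕1 = 0
Syndrome s8…s1 = 0110 → error at position 6.
Flip position 6: 100001100011011 → 100000100011011
Read data bits from positions 3,5,6,7,9,10,11,12,13,14,15: 00010011011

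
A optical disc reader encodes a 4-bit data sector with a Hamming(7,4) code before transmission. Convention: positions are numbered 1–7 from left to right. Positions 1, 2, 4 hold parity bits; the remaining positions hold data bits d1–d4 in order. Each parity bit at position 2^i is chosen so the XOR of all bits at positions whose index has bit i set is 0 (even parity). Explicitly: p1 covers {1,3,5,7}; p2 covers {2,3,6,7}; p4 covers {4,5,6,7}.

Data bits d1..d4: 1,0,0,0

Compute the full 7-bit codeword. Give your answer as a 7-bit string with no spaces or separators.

1110000

Place data at non-parity positions: p1 p2 1 p4 0 0 0
p1 (pos 1,3,5,7): XOR of data positions = 1⊕0⊕0 = 1
p2 (pos 2,3,6,7): XOR of data positions = 1⊕0⊕0 = 1
p4 (pos 4,5,6,7): XOR of data positions = 0⊕0⊕0 = 0
Codeword: 1110000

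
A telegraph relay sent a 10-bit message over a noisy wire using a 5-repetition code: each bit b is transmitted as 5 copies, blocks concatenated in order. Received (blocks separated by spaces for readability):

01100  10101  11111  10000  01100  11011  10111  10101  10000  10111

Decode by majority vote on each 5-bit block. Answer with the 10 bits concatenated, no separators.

Block 1 (01100): 2 ones → 0
Block 2 (10101): 3 ones → 1
Block 3 (11111): 5 ones → 1
Block 4 (10000): 1 one → 0
Block 5 (01100): 2 ones → 0
Block 6 (11011): 4 ones → 1
Block 7 (10111): 4 ones → 1
Block 8 (10101): 3 ones → 1
Block 9 (10000): 1 one → 0
Block 10 (10111): 4 ones → 1

0110011101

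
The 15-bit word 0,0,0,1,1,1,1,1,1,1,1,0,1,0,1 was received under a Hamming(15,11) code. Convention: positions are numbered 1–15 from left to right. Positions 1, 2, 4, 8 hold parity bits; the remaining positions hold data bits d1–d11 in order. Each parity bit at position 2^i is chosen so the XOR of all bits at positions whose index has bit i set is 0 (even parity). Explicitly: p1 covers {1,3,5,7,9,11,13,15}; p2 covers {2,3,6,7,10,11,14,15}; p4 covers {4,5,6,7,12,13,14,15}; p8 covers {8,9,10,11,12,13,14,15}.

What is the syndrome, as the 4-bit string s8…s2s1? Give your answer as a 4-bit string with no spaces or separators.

0010

s1 (pos 1,3,5,7,9,11,13,15): 0⊕0⊕1⊕1⊕1⊕1⊕1⊕1 = 0
s2 (pos 2,3,6,7,10,11,14,15): 0⊕0⊕1⊕1⊕1⊕1⊕0⊕1 = 1
s4 (pos 4,5,6,7,12,13,14,15): 1⊕1⊕1⊕1⊕0⊕1⊕0⊕1 = 0
s8 (pos 8,9,10,11,12,13,14,15): 1⊕1⊕1⊕1⊕0⊕1⊕0⊕1 = 0
Syndrome s8…s1 = 0010 → error at position 2.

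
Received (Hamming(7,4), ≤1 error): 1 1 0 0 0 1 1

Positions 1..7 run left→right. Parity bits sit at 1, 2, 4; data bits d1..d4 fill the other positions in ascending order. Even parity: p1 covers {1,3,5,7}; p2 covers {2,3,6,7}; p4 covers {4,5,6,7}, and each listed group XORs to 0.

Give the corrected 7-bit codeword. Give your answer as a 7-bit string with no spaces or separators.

s1 (pos 1,3,5,7): 1⊕0⊕0⊕1 = 0
s2 (pos 2,3,6,7): 1⊕0⊕1⊕1 = 1
s4 (pos 4,5,6,7): 0⊕0⊕1⊕1 = 0
Syndrome s4…s1 = 010 → error at position 2.
Flip position 2: 1100011 → 1000011

1000011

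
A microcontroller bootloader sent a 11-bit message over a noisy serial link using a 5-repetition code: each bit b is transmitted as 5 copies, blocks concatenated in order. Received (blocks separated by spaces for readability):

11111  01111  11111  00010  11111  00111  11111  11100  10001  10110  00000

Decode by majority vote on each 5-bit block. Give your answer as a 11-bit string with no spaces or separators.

11101111010

Block 1 (11111): 5 ones → 1
Block 2 (01111): 4 ones → 1
Block 3 (11111): 5 ones → 1
Block 4 (00010): 1 one → 0
Block 5 (11111): 5 ones → 1
Block 6 (00111): 3 ones → 1
Block 7 (11111): 5 ones → 1
Block 8 (11100): 3 ones → 1
Block 9 (10001): 2 ones → 0
Block 10 (10110): 3 ones → 1
Block 11 (00000): 0 ones → 0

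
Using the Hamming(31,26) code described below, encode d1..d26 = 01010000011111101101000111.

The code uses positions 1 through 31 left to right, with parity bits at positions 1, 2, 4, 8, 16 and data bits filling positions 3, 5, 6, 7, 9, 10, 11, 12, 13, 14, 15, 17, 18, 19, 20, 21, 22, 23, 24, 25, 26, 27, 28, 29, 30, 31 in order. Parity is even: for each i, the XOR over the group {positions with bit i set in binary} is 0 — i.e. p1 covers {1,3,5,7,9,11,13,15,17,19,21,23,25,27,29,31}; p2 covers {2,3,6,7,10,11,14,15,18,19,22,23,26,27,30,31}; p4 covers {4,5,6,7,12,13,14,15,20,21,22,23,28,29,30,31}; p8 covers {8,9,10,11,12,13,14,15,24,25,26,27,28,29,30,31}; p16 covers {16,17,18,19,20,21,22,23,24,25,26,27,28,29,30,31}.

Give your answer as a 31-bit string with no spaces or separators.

Place data at non-parity positions: p1 p2 0 p4 1 0 1 p8 0 0 0 0 0 1 1 p16 1 1 1 1 0 1 1 0 1 0 0 0 1 1 1
p1 (pos 1,3,5,7,9,11,13,15,17,19,21,23,25,27,29,31): XOR of data positions = 0⊕1⊕1⊕0⊕0⊕0⊕1⊕1⊕1⊕0⊕1⊕1⊕0⊕1⊕1 = 1
p2 (pos 2,3,6,7,10,11,14,15,18,19,22,23,26,27,30,31): XOR of data positions = 0⊕0⊕1⊕0⊕0⊕1⊕1⊕1⊕1⊕1⊕1⊕0⊕0⊕1⊕1 = 1
p4 (pos 4,5,6,7,12,13,14,15,20,21,22,23,28,29,30,31): XOR of data positions = 1⊕0⊕1⊕0⊕0⊕1⊕1⊕1⊕0⊕1⊕1⊕0⊕1⊕1⊕1 = 0
p8 (pos 8,9,10,11,12,13,14,15,24,25,26,27,28,29,30,31): XOR of data positions = 0⊕0⊕0⊕0⊕0⊕1⊕1⊕0⊕1⊕0⊕0⊕0⊕1⊕1⊕1 = 0
p16 (pos 16,17,18,19,20,21,22,23,24,25,26,27,28,29,30,31): XOR of data positions = 1⊕1⊕1⊕1⊕0⊕1⊕1⊕0⊕1⊕0⊕0⊕0⊕1⊕1⊕1 = 0
Codeword: 1100101000000110111101101000111

1100101000000110111101101000111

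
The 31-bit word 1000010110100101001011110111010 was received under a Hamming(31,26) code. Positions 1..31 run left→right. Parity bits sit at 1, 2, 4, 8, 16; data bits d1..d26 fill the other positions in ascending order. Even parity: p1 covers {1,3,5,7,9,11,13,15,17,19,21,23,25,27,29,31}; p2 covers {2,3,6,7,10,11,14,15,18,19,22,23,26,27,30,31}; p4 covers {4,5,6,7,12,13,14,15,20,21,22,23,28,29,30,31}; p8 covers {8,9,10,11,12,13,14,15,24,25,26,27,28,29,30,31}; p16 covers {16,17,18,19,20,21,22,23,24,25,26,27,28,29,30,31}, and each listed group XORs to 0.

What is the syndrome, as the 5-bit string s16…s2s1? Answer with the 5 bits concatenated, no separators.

s1 (pos 1,3,5,7,9,11,13,15,17,19,21,23,25,27,29,31): 1⊕0⊕0⊕0⊕1⊕1⊕0⊕0⊕0⊕1⊕1⊕1⊕0⊕1⊕0⊕0 = 1
s2 (pos 2,3,6,7,10,11,14,15,18,19,22,23,26,27,30,31): 0⊕0⊕1⊕0⊕0⊕1⊕1⊕0⊕0⊕1⊕1⊕1⊕1⊕1⊕1⊕0 = 1
s4 (pos 4,5,6,7,12,13,14,15,20,21,22,23,28,29,30,31): 0⊕0⊕1⊕0⊕0⊕0⊕1⊕0⊕0⊕1⊕1⊕1⊕1⊕0⊕1⊕0 = 1
s8 (pos 8,9,10,11,12,13,14,15,24,25,26,27,28,29,30,31): 1⊕1⊕0⊕1⊕0⊕0⊕1⊕0⊕1⊕0⊕1⊕1⊕1⊕0⊕1⊕0 = 1
s16 (pos 16,17,18,19,20,21,22,23,24,25,26,27,28,29,30,31): 1⊕0⊕0⊕1⊕0⊕1⊕1⊕1⊕1⊕0⊕1⊕1⊕1⊕0⊕1⊕0 = 0
Syndrome s16…s1 = 01111 → error at position 15.

01111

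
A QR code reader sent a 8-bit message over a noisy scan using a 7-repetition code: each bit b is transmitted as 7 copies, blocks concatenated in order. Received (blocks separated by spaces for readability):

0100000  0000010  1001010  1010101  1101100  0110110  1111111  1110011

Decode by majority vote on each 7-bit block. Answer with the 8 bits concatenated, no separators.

00011111

Block 1 (0100000): 1 one → 0
Block 2 (0000010): 1 one → 0
Block 3 (1001010): 3 ones → 0
Block 4 (1010101): 4 ones → 1
Block 5 (1101100): 4 ones → 1
Block 6 (0110110): 4 ones → 1
Block 7 (1111111): 7 ones → 1
Block 8 (1110011): 5 ones → 1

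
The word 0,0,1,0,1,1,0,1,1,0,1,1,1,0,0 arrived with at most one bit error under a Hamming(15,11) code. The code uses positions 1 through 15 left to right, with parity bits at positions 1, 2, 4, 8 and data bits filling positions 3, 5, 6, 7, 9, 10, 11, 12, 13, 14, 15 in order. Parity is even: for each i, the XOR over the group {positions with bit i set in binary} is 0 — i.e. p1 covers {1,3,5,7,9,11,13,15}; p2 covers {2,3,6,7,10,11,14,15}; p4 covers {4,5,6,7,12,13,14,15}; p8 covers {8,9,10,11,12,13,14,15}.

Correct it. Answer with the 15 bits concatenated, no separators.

001011011001100

s1 (pos 1,3,5,7,9,11,13,15): 0⊕1⊕1⊕0⊕1⊕1⊕1⊕0 = 1
s2 (pos 2,3,6,7,10,11,14,15): 0⊕1⊕1⊕0⊕0⊕1⊕0⊕0 = 1
s4 (pos 4,5,6,7,12,13,14,15): 0⊕1⊕1⊕0⊕1⊕1⊕0⊕0 = 0
s8 (pos 8,9,10,11,12,13,14,15): 1⊕1⊕0⊕1⊕1⊕1⊕0⊕0 = 1
Syndrome s8…s1 = 1011 → error at position 11.
Flip position 11: 001011011011100 → 001011011001100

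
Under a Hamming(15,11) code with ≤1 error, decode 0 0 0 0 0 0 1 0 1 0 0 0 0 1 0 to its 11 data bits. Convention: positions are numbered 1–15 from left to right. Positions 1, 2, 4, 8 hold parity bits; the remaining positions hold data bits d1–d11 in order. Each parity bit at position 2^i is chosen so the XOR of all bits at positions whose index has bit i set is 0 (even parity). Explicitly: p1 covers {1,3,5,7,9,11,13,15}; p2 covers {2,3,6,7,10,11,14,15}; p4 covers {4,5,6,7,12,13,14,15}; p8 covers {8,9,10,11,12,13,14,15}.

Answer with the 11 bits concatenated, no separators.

s1 (pos 1,3,5,7,9,11,13,15): 0⊕0⊕0⊕1⊕1⊕0⊕0⊕0 = 0
s2 (pos 2,3,6,7,10,11,14,15): 0⊕0⊕0⊕1⊕0⊕0⊕1⊕0 = 0
s4 (pos 4,5,6,7,12,13,14,15): 0⊕0⊕0⊕1⊕0⊕0⊕1⊕0 = 0
s8 (pos 8,9,10,11,12,13,14,15): 0⊕1⊕0⊕0⊕0⊕0⊕1⊕0 = 0
Syndrome s8…s1 = 0000 → no error.
Read data bits from positions 3,5,6,7,9,10,11,12,13,14,15: 00011000010

00011000010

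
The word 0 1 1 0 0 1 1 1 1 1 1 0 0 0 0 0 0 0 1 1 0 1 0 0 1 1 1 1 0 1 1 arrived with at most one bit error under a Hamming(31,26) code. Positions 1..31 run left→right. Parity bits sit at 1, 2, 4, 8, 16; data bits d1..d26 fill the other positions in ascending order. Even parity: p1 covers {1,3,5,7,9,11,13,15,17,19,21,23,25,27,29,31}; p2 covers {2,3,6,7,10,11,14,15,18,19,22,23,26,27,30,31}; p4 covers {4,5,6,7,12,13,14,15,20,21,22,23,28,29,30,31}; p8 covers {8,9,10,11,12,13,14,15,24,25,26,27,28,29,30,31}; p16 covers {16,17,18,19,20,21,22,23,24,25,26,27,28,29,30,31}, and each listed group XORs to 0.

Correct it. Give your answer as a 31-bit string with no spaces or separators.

s1 (pos 1,3,5,7,9,11,13,15,17,19,21,23,25,27,29,31): 0⊕1⊕0⊕1⊕1⊕1⊕0⊕0⊕0⊕1⊕0⊕0⊕1⊕1⊕0⊕1 = 0
s2 (pos 2,3,6,7,10,11,14,15,18,19,22,23,26,27,30,31): 1⊕1⊕1⊕1⊕1⊕1⊕0⊕0⊕0⊕1⊕1⊕0⊕1⊕1⊕1⊕1 = 0
s4 (pos 4,5,6,7,12,13,14,15,20,21,22,23,28,29,30,31): 0⊕0⊕1⊕1⊕0⊕0⊕0⊕0⊕1⊕0⊕1⊕0⊕1⊕0⊕1⊕1 = 1
s8 (pos 8,9,10,11,12,13,14,15,24,25,26,27,28,29,30,31): 1⊕1⊕1⊕1⊕0⊕0⊕0⊕0⊕0⊕1⊕1⊕1⊕1⊕0⊕1⊕1 = 0
s16 (pos 16,17,18,19,20,21,22,23,24,25,26,27,28,29,30,31): 0⊕0⊕0⊕1⊕1⊕0⊕1⊕0⊕0⊕1⊕1⊕1⊕1⊕0⊕1⊕1 = 1
Syndrome s16…s1 = 10100 → error at position 20.
Flip position 20: 0110011111100000001101001111011 → 0110011111100000001001001111011

0110011111100000001001001111011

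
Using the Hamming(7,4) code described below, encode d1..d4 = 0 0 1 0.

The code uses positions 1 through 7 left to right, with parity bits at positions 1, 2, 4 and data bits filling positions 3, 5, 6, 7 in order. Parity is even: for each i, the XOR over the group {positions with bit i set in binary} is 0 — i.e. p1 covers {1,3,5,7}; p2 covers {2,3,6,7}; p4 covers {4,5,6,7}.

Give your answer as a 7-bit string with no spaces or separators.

0101010

Place data at non-parity positions: p1 p2 0 p4 0 1 0
p1 (pos 1,3,5,7): XOR of data positions = 0⊕0⊕0 = 0
p2 (pos 2,3,6,7): XOR of data positions = 0⊕1⊕0 = 1
p4 (pos 4,5,6,7): XOR of data positions = 0⊕1⊕0 = 1
Codeword: 0101010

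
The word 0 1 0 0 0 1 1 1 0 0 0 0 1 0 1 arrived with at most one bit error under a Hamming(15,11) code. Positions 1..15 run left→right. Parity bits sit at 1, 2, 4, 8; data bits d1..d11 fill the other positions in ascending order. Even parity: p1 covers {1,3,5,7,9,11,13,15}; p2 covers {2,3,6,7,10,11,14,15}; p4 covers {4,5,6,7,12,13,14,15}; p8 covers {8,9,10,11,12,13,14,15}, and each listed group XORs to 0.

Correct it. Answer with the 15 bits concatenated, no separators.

s1 (pos 1,3,5,7,9,11,13,15): 0⊕0⊕0⊕1⊕0⊕0⊕1⊕1 = 1
s2 (pos 2,3,6,7,10,11,14,15): 1⊕0⊕1⊕1⊕0⊕0⊕0⊕1 = 0
s4 (pos 4,5,6,7,12,13,14,15): 0⊕0⊕1⊕1⊕0⊕1⊕0⊕1 = 0
s8 (pos 8,9,10,11,12,13,14,15): 1⊕0⊕0⊕0⊕0⊕1⊕0⊕1 = 1
Syndrome s8…s1 = 1001 → error at position 9.
Flip position 9: 010001110000101 → 010001111000101

010001111000101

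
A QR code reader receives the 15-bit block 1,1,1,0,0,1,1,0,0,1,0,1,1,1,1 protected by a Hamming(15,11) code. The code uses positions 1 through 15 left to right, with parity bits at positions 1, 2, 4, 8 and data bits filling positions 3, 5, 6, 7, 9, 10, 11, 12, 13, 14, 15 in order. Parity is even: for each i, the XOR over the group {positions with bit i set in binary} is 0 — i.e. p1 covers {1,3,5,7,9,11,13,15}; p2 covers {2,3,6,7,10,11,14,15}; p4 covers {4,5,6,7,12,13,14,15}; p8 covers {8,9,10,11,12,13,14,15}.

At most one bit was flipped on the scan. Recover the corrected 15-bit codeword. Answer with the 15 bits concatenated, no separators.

111001100111111

s1 (pos 1,3,5,7,9,11,13,15): 1⊕1⊕0⊕1⊕0⊕0⊕1⊕1 = 1
s2 (pos 2,3,6,7,10,11,14,15): 1⊕1⊕1⊕1⊕1⊕0⊕1⊕1 = 1
s4 (pos 4,5,6,7,12,13,14,15): 0⊕0⊕1⊕1⊕1⊕1⊕1⊕1 = 0
s8 (pos 8,9,10,11,12,13,14,15): 0⊕0⊕1⊕0⊕1⊕1⊕1⊕1 = 1
Syndrome s8…s1 = 1011 → error at position 11.
Flip position 11: 111001100101111 → 111001100111111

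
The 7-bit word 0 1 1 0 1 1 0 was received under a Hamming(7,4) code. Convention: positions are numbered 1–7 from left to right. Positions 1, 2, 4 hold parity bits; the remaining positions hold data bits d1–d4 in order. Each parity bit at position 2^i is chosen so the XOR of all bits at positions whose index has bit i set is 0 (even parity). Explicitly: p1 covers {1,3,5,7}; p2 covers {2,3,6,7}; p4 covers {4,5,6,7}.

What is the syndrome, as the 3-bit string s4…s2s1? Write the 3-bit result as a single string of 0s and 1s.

010

s1 (pos 1,3,5,7): 0⊕1⊕1⊕0 = 0
s2 (pos 2,3,6,7): 1⊕1⊕1⊕0 = 1
s4 (pos 4,5,6,7): 0⊕1⊕1⊕0 = 0
Syndrome s4…s1 = 010 → error at position 2.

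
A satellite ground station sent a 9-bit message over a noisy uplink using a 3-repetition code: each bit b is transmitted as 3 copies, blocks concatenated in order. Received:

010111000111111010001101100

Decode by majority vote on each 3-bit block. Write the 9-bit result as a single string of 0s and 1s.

Block 1 (010): 1 one → 0
Block 2 (111): 3 ones → 1
Block 3 (000): 0 ones → 0
Block 4 (111): 3 ones → 1
Block 5 (111): 3 ones → 1
Block 6 (010): 1 one → 0
Block 7 (001): 1 one → 0
Block 8 (101): 2 ones → 1
Block 9 (100): 1 one → 0

010110010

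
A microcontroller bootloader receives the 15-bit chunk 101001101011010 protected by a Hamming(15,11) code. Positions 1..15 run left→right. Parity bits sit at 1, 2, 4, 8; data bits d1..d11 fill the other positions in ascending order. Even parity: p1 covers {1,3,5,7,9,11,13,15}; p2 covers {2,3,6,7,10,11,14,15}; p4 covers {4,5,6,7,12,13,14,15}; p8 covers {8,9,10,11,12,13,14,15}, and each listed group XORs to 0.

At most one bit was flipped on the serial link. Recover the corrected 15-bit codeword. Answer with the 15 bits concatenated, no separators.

100001101011010

s1 (pos 1,3,5,7,9,11,13,15): 1⊕1⊕0⊕1⊕1⊕1⊕0⊕0 = 1
s2 (pos 2,3,6,7,10,11,14,15): 0⊕1⊕1⊕1⊕0⊕1⊕1⊕0 = 1
s4 (pos 4,5,6,7,12,13,14,15): 0⊕0⊕1⊕1⊕1⊕0⊕1⊕0 = 0
s8 (pos 8,9,10,11,12,13,14,15): 0⊕1⊕0⊕1⊕1⊕0⊕1⊕0 = 0
Syndrome s8…s1 = 0011 → error at position 3.
Flip position 3: 101001101011010 → 100001101011010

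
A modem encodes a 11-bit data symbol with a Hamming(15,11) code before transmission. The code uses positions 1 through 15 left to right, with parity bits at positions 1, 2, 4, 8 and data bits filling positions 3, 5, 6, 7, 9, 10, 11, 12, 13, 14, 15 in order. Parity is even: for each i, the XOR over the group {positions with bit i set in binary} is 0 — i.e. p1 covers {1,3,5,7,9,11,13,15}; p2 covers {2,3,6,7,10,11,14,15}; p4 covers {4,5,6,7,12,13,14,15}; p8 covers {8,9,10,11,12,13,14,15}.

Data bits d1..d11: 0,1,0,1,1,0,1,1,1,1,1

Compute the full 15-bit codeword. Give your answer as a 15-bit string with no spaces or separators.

000010101011111

Place data at non-parity positions: p1 p2 0 p4 1 0 1 p8 1 0 1 1 1 1 1
p1 (pos 1,3,5,7,9,11,13,15): XOR of data positions = 0⊕1⊕1⊕1⊕1⊕1⊕1 = 0
p2 (pos 2,3,6,7,10,11,14,15): XOR of data positions = 0⊕0⊕1⊕0⊕1⊕1⊕1 = 0
p4 (pos 4,5,6,7,12,13,14,15): XOR of data positions = 1⊕0⊕1⊕1⊕1⊕1⊕1 = 0
p8 (pos 8,9,10,11,12,13,14,15): XOR of data positions = 1⊕0⊕1⊕1⊕1⊕1⊕1 = 0
Codeword: 000010101011111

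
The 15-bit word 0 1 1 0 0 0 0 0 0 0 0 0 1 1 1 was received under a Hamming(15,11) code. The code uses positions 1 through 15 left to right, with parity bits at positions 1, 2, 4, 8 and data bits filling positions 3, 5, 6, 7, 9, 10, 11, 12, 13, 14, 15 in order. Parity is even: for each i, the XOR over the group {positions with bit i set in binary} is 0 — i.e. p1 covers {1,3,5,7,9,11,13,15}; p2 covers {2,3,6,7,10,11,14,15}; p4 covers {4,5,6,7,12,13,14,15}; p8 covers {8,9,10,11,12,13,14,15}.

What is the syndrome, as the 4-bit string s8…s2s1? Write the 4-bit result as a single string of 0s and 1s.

s1 (pos 1,3,5,7,9,11,13,15): 0⊕1⊕0⊕0⊕0⊕0⊕1⊕1 = 1
s2 (pos 2,3,6,7,10,11,14,15): 1⊕1⊕0⊕0⊕0⊕0⊕1⊕1 = 0
s4 (pos 4,5,6,7,12,13,14,15): 0⊕0⊕0⊕0⊕0⊕1⊕1⊕1 = 1
s8 (pos 8,9,10,11,12,13,14,15): 0⊕0⊕0⊕0⊕0⊕1⊕1⊕1 = 1
Syndrome s8…s1 = 1101 → error at position 13.

1101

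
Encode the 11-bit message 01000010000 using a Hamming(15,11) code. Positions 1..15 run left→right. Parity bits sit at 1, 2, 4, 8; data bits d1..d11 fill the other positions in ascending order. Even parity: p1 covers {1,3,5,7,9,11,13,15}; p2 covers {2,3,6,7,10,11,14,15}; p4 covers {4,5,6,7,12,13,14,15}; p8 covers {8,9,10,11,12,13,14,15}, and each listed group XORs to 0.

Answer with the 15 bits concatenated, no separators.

Place data at non-parity positions: p1 p2 0 p4 1 0 0 p8 0 0 1 0 0 0 0
p1 (pos 1,3,5,7,9,11,13,15): XOR of data positions = 0⊕1⊕0⊕0⊕1⊕0⊕0 = 0
p2 (pos 2,3,6,7,10,11,14,15): XOR of data positions = 0⊕0⊕0⊕0⊕1⊕0⊕0 = 1
p4 (pos 4,5,6,7,12,13,14,15): XOR of data positions = 1⊕0⊕0⊕0⊕0⊕0⊕0 = 1
p8 (pos 8,9,10,11,12,13,14,15): XOR of data positions = 0⊕0⊕1⊕0⊕0⊕0⊕0 = 1
Codeword: 010110010010000

010110010010000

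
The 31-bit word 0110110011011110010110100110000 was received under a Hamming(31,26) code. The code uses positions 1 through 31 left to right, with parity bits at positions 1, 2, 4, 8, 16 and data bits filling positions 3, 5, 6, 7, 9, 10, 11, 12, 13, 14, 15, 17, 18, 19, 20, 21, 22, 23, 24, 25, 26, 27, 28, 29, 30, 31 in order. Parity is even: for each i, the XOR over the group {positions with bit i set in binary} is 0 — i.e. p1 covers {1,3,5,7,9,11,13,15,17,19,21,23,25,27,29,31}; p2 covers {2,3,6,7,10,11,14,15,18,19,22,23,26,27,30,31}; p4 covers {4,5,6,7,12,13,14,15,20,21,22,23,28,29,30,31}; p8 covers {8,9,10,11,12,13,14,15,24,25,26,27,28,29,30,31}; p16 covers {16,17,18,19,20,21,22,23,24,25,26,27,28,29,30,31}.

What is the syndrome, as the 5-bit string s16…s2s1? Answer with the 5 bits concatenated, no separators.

00100

s1 (pos 1,3,5,7,9,11,13,15,17,19,21,23,25,27,29,31): 0⊕1⊕1⊕0⊕1⊕0⊕1⊕1⊕0⊕0⊕1⊕1⊕0⊕1⊕0⊕0 = 0
s2 (pos 2,3,6,7,10,11,14,15,18,19,22,23,26,27,30,31): 1⊕1⊕1⊕0⊕1⊕0⊕1⊕1⊕1⊕0⊕0⊕1⊕1⊕1⊕0⊕0 = 0
s4 (pos 4,5,6,7,12,13,14,15,20,21,22,23,28,29,30,31): 0⊕1⊕1⊕0⊕1⊕1⊕1⊕1⊕1⊕1⊕0⊕1⊕0⊕0⊕0⊕0 = 1
s8 (pos 8,9,10,11,12,13,14,15,24,25,26,27,28,29,30,31): 0⊕1⊕1⊕0⊕1⊕1⊕1⊕1⊕0⊕0⊕1⊕1⊕0⊕0⊕0⊕0 = 0
s16 (pos 16,17,18,19,20,21,22,23,24,25,26,27,28,29,30,31): 0⊕0⊕1⊕0⊕1⊕1⊕0⊕1⊕0⊕0⊕1⊕1⊕0⊕0⊕0⊕0 = 0
Syndrome s16…s1 = 00100 → error at position 4.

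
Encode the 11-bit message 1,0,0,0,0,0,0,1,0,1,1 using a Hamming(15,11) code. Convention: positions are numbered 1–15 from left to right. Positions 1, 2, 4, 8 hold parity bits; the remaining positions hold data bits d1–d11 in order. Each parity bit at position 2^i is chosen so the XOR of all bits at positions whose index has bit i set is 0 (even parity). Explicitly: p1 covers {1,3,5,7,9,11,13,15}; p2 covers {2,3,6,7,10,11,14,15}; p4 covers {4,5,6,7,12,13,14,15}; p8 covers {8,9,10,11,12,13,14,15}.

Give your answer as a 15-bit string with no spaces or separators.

Place data at non-parity positions: p1 p2 1 p4 0 0 0 p8 0 0 0 1 0 1 1
p1 (pos 1,3,5,7,9,11,13,15): XOR of data positions = 1⊕0⊕0⊕0⊕0⊕0⊕1 = 0
p2 (pos 2,3,6,7,10,11,14,15): XOR of data positions = 1⊕0⊕0⊕0⊕0⊕1⊕1 = 1
p4 (pos 4,5,6,7,12,13,14,15): XOR of data positions = 0⊕0⊕0⊕1⊕0⊕1⊕1 = 1
p8 (pos 8,9,10,11,12,13,14,15): XOR of data positions = 0⊕0⊕0⊕1⊕0⊕1⊕1 = 1
Codeword: 011100010001011

011100010001011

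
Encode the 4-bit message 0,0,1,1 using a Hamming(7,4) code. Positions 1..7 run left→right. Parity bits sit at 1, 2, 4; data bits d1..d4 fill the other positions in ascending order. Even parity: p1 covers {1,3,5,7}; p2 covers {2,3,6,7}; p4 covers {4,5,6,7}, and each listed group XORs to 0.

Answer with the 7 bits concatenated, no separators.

1000011

Place data at non-parity positions: p1 p2 0 p4 0 1 1
p1 (pos 1,3,5,7): XOR of data positions = 0⊕0⊕1 = 1
p2 (pos 2,3,6,7): XOR of data positions = 0⊕1⊕1 = 0
p4 (pos 4,5,6,7): XOR of data positions = 0⊕1⊕1 = 0
Codeword: 1000011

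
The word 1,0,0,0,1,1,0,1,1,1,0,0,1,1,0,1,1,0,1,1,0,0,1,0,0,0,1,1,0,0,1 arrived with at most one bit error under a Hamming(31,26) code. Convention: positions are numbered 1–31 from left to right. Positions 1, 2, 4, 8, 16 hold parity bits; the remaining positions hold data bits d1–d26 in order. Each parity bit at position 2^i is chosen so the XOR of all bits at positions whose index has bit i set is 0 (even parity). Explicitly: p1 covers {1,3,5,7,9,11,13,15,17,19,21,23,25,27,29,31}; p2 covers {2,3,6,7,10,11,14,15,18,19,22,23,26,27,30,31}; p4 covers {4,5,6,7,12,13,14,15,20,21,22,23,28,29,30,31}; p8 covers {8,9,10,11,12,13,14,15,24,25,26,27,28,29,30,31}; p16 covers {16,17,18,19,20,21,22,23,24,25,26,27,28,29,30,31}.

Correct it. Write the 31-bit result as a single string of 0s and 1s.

1010110111001101101100100011001

s1 (pos 1,3,5,7,9,11,13,15,17,19,21,23,25,27,29,31): 1⊕0⊕1⊕0⊕1⊕0⊕1⊕0⊕1⊕1⊕0⊕1⊕0⊕1⊕0⊕1 = 1
s2 (pos 2,3,6,7,10,11,14,15,18,19,22,23,26,27,30,31): 0⊕0⊕1⊕0⊕1⊕0⊕1⊕0⊕0⊕1⊕0⊕1⊕0⊕1⊕0⊕1 = 1
s4 (pos 4,5,6,7,12,13,14,15,20,21,22,23,28,29,30,31): 0⊕1⊕1⊕0⊕0⊕1⊕1⊕0⊕1⊕0⊕0⊕1⊕1⊕0⊕0⊕1 = 0
s8 (pos 8,9,10,11,12,13,14,15,24,25,26,27,28,29,30,31): 1⊕1⊕1⊕0⊕0⊕1⊕1⊕0⊕0⊕0⊕0⊕1⊕1⊕0⊕0⊕1 = 0
s16 (pos 16,17,18,19,20,21,22,23,24,25,26,27,28,29,30,31): 1⊕1⊕0⊕1⊕1⊕0⊕0⊕1⊕0⊕0⊕0⊕1⊕1⊕0⊕0⊕1 = 0
Syndrome s16…s1 = 00011 → error at position 3.
Flip position 3: 1000110111001101101100100011001 → 1010110111001101101100100011001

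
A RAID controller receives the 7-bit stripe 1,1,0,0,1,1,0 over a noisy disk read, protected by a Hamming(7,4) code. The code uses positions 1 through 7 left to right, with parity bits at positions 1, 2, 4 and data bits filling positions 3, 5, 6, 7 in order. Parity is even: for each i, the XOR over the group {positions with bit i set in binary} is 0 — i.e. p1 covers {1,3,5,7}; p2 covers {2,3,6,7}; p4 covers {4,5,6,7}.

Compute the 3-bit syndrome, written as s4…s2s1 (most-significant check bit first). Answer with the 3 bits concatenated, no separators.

s1 (pos 1,3,5,7): 1⊕0⊕1⊕0 = 0
s2 (pos 2,3,6,7): 1⊕0⊕1⊕0 = 0
s4 (pos 4,5,6,7): 0⊕1⊕1⊕0 = 0
Syndrome s4…s1 = 000 → no error.

000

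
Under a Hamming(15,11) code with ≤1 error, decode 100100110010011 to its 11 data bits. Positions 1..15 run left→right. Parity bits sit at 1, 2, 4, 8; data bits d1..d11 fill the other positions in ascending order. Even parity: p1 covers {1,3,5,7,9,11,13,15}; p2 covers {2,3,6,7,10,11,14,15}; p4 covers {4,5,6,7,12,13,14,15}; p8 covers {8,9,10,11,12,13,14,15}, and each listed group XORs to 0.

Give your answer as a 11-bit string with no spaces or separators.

s1 (pos 1,3,5,7,9,11,13,15): 1⊕0⊕0⊕1⊕0⊕1⊕0⊕1 = 0
s2 (pos 2,3,6,7,10,11,14,15): 0⊕0⊕0⊕1⊕0⊕1⊕1⊕1 = 0
s4 (pos 4,5,6,7,12,13,14,15): 1⊕0⊕0⊕1⊕0⊕0⊕1⊕1 = 0
s8 (pos 8,9,10,11,12,13,14,15): 1⊕0⊕0⊕1⊕0⊕0⊕1⊕1 = 0
Syndrome s8…s1 = 0000 → no error.
Read data bits from positions 3,5,6,7,9,10,11,12,13,14,15: 00010010011

00010010011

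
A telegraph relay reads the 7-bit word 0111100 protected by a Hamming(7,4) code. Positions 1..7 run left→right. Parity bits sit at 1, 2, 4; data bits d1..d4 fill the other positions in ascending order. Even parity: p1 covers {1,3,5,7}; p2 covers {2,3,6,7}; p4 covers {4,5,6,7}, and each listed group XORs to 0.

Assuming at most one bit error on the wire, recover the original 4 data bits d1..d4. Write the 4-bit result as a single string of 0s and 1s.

1100

s1 (pos 1,3,5,7): 0⊕1⊕1⊕0 = 0
s2 (pos 2,3,6,7): 1⊕1⊕0⊕0 = 0
s4 (pos 4,5,6,7): 1⊕1⊕0⊕0 = 0
Syndrome s4…s1 = 000 → no error.
Read data bits from positions 3,5,6,7: 1100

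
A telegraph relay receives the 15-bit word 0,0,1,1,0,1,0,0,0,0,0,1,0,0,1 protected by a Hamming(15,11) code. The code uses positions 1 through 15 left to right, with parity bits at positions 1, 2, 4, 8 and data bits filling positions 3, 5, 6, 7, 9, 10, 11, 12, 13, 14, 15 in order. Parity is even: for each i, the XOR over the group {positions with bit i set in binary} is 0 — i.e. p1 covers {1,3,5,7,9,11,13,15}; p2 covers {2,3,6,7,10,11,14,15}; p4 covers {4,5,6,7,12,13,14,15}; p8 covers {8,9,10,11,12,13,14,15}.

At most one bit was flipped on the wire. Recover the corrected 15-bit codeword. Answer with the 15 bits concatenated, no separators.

s1 (pos 1,3,5,7,9,11,13,15): 0⊕1⊕0⊕0⊕0⊕0⊕0⊕1 = 0
s2 (pos 2,3,6,7,10,11,14,15): 0⊕1⊕1⊕0⊕0⊕0⊕0⊕1 = 1
s4 (pos 4,5,6,7,12,13,14,15): 1⊕0⊕1⊕0⊕1⊕0⊕0⊕1 = 0
s8 (pos 8,9,10,11,12,13,14,15): 0⊕0⊕0⊕0⊕1⊕0⊕0⊕1 = 0
Syndrome s8…s1 = 0010 → error at position 2.
Flip position 2: 001101000001001 → 011101000001001

011101000001001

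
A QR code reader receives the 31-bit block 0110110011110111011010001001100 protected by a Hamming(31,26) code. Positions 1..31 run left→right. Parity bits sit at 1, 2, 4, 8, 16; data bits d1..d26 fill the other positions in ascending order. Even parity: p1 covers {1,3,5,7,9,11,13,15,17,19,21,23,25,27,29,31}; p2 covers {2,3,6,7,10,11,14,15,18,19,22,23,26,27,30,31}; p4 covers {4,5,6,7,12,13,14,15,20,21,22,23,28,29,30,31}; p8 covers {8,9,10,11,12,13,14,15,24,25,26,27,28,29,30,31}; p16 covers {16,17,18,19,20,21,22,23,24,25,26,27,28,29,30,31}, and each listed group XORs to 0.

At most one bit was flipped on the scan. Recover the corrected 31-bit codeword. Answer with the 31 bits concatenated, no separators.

s1 (pos 1,3,5,7,9,11,13,15,17,19,21,23,25,27,29,31): 0⊕1⊕1⊕0⊕1⊕1⊕0⊕1⊕0⊕1⊕1⊕0⊕1⊕0⊕1⊕0 = 1
s2 (pos 2,3,6,7,10,11,14,15,18,19,22,23,26,27,30,31): 1⊕1⊕1⊕0⊕1⊕1⊕1⊕1⊕1⊕1⊕0⊕0⊕0⊕0⊕0⊕0 = 1
s4 (pos 4,5,6,7,12,13,14,15,20,21,22,23,28,29,30,31): 0⊕1⊕1⊕0⊕1⊕0⊕1⊕1⊕0⊕1⊕0⊕0⊕1⊕1⊕0⊕0 = 0
s8 (pos 8,9,10,11,12,13,14,15,24,25,26,27,28,29,30,31): 0⊕1⊕1⊕1⊕1⊕0⊕1⊕1⊕0⊕1⊕0⊕0⊕1⊕1⊕0⊕0 = 1
s16 (pos 16,17,18,19,20,21,22,23,24,25,26,27,28,29,30,31): 1⊕0⊕1⊕1⊕0⊕1⊕0⊕0⊕0⊕1⊕0⊕0⊕1⊕1⊕0⊕0 = 1
Syndrome s16…s1 = 11011 → error at position 27.
Flip position 27: 0110110011110111011010001001100 → 0110110011110111011010001011100

0110110011110111011010001011100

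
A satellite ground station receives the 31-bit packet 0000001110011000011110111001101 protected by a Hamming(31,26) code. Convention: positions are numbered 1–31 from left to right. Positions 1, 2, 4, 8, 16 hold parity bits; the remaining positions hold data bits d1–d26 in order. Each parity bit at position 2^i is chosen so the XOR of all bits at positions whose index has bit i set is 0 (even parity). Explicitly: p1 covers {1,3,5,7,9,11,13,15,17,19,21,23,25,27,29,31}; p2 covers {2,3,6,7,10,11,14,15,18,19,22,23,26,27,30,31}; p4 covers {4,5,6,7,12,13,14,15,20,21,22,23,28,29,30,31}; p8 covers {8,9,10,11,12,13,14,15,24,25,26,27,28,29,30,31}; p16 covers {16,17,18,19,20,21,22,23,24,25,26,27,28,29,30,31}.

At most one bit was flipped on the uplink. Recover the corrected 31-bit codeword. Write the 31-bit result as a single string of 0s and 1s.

0000001110011010011110111001101

s1 (pos 1,3,5,7,9,11,13,15,17,19,21,23,25,27,29,31): 0⊕0⊕0⊕1⊕1⊕0⊕1⊕0⊕0⊕1⊕1⊕1⊕1⊕0⊕1⊕1 = 1
s2 (pos 2,3,6,7,10,11,14,15,18,19,22,23,26,27,30,31): 0⊕0⊕0⊕1⊕0⊕0⊕0⊕0⊕1⊕1⊕0⊕1⊕0⊕0⊕0⊕1 = 1
s4 (pos 4,5,6,7,12,13,14,15,20,21,22,23,28,29,30,31): 0⊕0⊕0⊕1⊕1⊕1⊕0⊕0⊕1⊕1⊕0⊕1⊕1⊕1⊕0⊕1 = 1
s8 (pos 8,9,10,11,12,13,14,15,24,25,26,27,28,29,30,31): 1⊕1⊕0⊕0⊕1⊕1⊕0⊕0⊕1⊕1⊕0⊕0⊕1⊕1⊕0⊕1 = 1
s16 (pos 16,17,18,19,20,21,22,23,24,25,26,27,28,29,30,31): 0⊕0⊕1⊕1⊕1⊕1⊕0⊕1⊕1⊕1⊕0⊕0⊕1⊕1⊕0⊕1 = 0
Syndrome s16…s1 = 01111 → error at position 15.
Flip position 15: 0000001110011000011110111001101 → 0000001110011010011110111001101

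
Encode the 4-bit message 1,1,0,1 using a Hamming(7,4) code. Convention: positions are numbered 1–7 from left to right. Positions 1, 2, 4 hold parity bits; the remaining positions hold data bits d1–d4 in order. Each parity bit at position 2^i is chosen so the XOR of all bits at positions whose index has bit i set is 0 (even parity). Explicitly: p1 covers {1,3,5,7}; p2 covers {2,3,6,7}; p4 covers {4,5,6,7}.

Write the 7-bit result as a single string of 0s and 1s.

Place data at non-parity positions: p1 p2 1 p4 1 0 1
p1 (pos 1,3,5,7): XOR of data positions = 1⊕1⊕1 = 1
p2 (pos 2,3,6,7): XOR of data positions = 1⊕0⊕1 = 0
p4 (pos 4,5,6,7): XOR of data positions = 1⊕0⊕1 = 0
Codeword: 1010101

1010101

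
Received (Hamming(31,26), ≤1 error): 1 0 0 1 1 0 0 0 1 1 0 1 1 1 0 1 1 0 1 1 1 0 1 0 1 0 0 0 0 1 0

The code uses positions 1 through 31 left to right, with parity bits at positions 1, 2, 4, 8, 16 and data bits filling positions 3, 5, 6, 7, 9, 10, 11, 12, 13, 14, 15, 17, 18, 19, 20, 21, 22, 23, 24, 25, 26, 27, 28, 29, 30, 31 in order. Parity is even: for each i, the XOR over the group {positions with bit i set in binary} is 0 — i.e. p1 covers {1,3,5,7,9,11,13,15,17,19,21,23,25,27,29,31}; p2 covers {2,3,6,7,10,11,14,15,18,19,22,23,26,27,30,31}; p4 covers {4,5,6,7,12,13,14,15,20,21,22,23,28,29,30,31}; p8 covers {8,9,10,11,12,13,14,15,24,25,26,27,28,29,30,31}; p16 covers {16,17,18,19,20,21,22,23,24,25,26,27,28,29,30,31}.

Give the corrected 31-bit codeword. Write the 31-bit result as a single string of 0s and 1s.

1001100011011111101110101000010

s1 (pos 1,3,5,7,9,11,13,15,17,19,21,23,25,27,29,31): 1⊕0⊕1⊕0⊕1⊕0⊕1⊕0⊕1⊕1⊕1⊕1⊕1⊕0⊕0⊕0 = 1
s2 (pos 2,3,6,7,10,11,14,15,18,19,22,23,26,27,30,31): 0⊕0⊕0⊕0⊕1⊕0⊕1⊕0⊕0⊕1⊕0⊕1⊕0⊕0⊕1⊕0 = 1
s4 (pos 4,5,6,7,12,13,14,15,20,21,22,23,28,29,30,31): 1⊕1⊕0⊕0⊕1⊕1⊕1⊕0⊕1⊕1⊕0⊕1⊕0⊕0⊕1⊕0 = 1
s8 (pos 8,9,10,11,12,13,14,15,24,25,26,27,28,29,30,31): 0⊕1⊕1⊕0⊕1⊕1⊕1⊕0⊕0⊕1⊕0⊕0⊕0⊕0⊕1⊕0 = 1
s16 (pos 16,17,18,19,20,21,22,23,24,25,26,27,28,29,30,31): 1⊕1⊕0⊕1⊕1⊕1⊕0⊕1⊕0⊕1⊕0⊕0⊕0⊕0⊕1⊕0 = 0
Syndrome s16…s1 = 01111 → error at position 15.
Flip position 15: 1001100011011101101110101000010 → 1001100011011111101110101000010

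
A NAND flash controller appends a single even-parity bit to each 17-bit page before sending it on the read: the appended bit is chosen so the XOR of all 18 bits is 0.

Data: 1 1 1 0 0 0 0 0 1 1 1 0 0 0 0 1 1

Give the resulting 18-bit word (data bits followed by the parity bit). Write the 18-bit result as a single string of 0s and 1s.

111000001110000110

XOR of the 17 data bits: 1⊕1⊕1⊕0⊕0⊕0⊕0⊕0⊕1⊕1⊕1⊕0⊕0⊕0⊕0⊕1⊕1 = 0
Parity bit = 0 (so all 18 bits XOR to 0).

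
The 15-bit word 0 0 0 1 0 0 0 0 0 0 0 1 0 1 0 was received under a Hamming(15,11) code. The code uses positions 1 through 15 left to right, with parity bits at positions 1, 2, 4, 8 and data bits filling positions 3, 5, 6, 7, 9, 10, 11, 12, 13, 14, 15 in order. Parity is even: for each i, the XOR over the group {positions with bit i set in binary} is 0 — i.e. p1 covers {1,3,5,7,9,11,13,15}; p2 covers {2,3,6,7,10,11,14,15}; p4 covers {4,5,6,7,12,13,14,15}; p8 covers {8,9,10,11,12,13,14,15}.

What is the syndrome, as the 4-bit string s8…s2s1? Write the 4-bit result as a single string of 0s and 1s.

s1 (pos 1,3,5,7,9,11,13,15): 0⊕0⊕0⊕0⊕0⊕0⊕0⊕0 = 0
s2 (pos 2,3,6,7,10,11,14,15): 0⊕0⊕0⊕0⊕0⊕0⊕1⊕0 = 1
s4 (pos 4,5,6,7,12,13,14,15): 1⊕0⊕0⊕0⊕1⊕0⊕1⊕0 = 1
s8 (pos 8,9,10,11,12,13,14,15): 0⊕0⊕0⊕0⊕1⊕0⊕1⊕0 = 0
Syndrome s8…s1 = 0110 → error at position 6.

0110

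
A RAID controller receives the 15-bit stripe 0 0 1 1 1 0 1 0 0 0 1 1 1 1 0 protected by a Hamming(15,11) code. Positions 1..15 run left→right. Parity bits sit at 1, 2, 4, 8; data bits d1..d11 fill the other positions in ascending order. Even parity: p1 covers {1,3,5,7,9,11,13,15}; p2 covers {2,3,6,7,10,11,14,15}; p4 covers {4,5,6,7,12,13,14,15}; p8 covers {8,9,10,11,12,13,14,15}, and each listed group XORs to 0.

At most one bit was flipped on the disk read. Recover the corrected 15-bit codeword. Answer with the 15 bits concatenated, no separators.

101110100011110

s1 (pos 1,3,5,7,9,11,13,15): 0⊕1⊕1⊕1⊕0⊕1⊕1⊕0 = 1
s2 (pos 2,3,6,7,10,11,14,15): 0⊕1⊕0⊕1⊕0⊕1⊕1⊕0 = 0
s4 (pos 4,5,6,7,12,13,14,15): 1⊕1⊕0⊕1⊕1⊕1⊕1⊕0 = 0
s8 (pos 8,9,10,11,12,13,14,15): 0⊕0⊕0⊕1⊕1⊕1⊕1⊕0 = 0
Syndrome s8…s1 = 0001 → error at position 1.
Flip position 1: 001110100011110 → 101110100011110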